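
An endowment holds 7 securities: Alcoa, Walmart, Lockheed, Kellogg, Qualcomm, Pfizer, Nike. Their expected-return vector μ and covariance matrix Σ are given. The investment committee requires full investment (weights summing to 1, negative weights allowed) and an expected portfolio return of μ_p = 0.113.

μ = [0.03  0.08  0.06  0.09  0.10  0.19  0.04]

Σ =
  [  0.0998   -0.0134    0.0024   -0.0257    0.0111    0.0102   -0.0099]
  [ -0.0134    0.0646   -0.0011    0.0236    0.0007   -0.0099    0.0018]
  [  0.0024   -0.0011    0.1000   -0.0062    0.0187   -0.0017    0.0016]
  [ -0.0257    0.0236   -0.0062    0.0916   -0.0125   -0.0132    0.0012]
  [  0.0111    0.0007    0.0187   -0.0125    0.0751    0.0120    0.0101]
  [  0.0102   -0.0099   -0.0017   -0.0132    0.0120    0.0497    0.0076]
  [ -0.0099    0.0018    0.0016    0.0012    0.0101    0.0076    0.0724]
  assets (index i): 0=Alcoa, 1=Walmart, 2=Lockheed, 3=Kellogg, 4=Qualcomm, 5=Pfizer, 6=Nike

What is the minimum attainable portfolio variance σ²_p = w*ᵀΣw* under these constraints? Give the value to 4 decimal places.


0.0117

p=Σ⁻¹μ = [0.3396  1.4371  0.6468  1.4610  0.6669  4.2915  -0.0188]
q=Σ⁻¹𝟙 = [14.1285  15.9127  9.8058  15.2270  6.1566  21.4849  11.7652]
a=μᵀp=1.176778  b=𝟙ᵀp=8.824042  c=𝟙ᵀq=94.480668  D=ac−b²=33.319074
λ₁=(c·0.113−b)/D = (94.480668·0.113−8.824042)/33.319074 = 0.055592
λ₂=(a−b·0.113)/D = (1.176778−8.824042·0.113)/33.319074 = 0.005392
w* = 0.055592·p + 0.005392·q:
  w_0 = 0.055592·0.3396 + 0.005392·14.1285 = 0.0951  (Alcoa)
  w_1 = 0.055592·1.4371 + 0.005392·15.9127 = 0.1657  (Walmart)
  w_2 = 0.055592·0.6468 + 0.005392·9.8058 = 0.0888  (Lockheed)
  w_3 = 0.055592·1.4610 + 0.005392·15.2270 = 0.1633  (Kellogg)
  w_4 = 0.055592·0.6669 + 0.005392·6.1566 = 0.0703  (Qualcomm)
  w_5 = 0.055592·4.2915 + 0.005392·21.4849 = 0.3544  (Pfizer)
  w_6 = 0.055592·-0.0188 + 0.005392·11.7652 = 0.0624  (Nike)
Σw_i=1.0000  μᵀw=0.1130
σ²=wᵀΣw=λ₁·μ_p+λ₂ = 0.055592·0.113 + 0.005392 = 0.011674 ≈ 0.0117


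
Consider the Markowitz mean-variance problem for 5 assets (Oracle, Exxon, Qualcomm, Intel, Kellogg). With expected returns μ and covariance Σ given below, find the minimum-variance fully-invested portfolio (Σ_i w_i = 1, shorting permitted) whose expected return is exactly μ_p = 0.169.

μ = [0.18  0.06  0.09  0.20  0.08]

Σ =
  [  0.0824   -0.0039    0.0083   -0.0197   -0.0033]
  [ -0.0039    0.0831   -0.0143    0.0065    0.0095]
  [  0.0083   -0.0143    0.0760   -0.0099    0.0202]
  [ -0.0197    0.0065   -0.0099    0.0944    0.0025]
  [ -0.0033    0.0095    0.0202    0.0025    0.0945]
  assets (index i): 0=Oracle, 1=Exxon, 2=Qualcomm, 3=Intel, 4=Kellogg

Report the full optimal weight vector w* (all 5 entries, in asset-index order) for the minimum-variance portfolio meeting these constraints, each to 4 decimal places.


p=Σ⁻¹μ = [2.7770  0.7917  1.2504  2.7609  0.5236]
q=Σ⁻¹𝟙 = [14.9686  13.3458  14.1834  14.1171  6.3578]
a=μᵀp=1.253976  b=𝟙ᵀp=8.103654  c=𝟙ᵀq=62.972777  D=ac−b²=13.297160
λ₁=(c·0.169−b)/D = (62.972777·0.169−8.103654)/13.297160 = 0.190924
λ₂=(a−b·0.169)/D = (1.253976−8.103654·0.169)/13.297160 = -0.008689
w* = 0.190924·p + -0.008689·q:
  w_0 = 0.190924·2.7770 + -0.008689·14.9686 = 0.4001  (Oracle)
  w_1 = 0.190924·0.7917 + -0.008689·13.3458 = 0.0352  (Exxon)
  w_2 = 0.190924·1.2504 + -0.008689·14.1834 = 0.1155  (Qualcomm)
  w_3 = 0.190924·2.7609 + -0.008689·14.1171 = 0.4045  (Intel)
  w_4 = 0.190924·0.5236 + -0.008689·6.3578 = 0.0447  (Kellogg)
Σw_i=1.0000  μᵀw=0.1690
σ²=wᵀΣw=λ₁·μ_p+λ₂ = 0.190924·0.169 + -0.008689 = 0.023577 ≈ 0.0236

0.4001  0.0352  0.1155  0.4045  0.0447


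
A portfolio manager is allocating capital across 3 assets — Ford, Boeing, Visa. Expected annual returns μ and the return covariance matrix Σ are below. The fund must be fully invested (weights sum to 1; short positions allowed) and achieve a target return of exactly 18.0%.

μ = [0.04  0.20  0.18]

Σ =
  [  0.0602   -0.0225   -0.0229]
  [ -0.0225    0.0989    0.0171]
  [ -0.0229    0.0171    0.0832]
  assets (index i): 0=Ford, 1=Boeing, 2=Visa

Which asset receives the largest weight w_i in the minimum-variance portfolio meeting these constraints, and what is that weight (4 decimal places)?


Boeing (0.4759)

u=Σ⁻¹μ = [2.3716  2.1513  2.3741]
v=Σ⁻¹𝟙 = [28.1436  13.5790  16.9746]
a=μᵀu=0.952458  b=𝟙ᵀu=6.896981  c=𝟙ᵀv=58.697276  D=ac−b²=8.338349
λ₁=(c·0.180−b)/D = (58.697276·0.180−6.896981)/8.338349 = 0.439959
λ₂=(a−b·0.180)/D = (0.952458−6.896981·0.180)/8.338349 = -0.034659
w* = 0.439959·u + -0.034659·v:
  w_0 = 0.439959·2.3716 + -0.034659·28.1436 = 0.0680  (Ford)
  w_1 = 0.439959·2.1513 + -0.034659·13.5790 = 0.4759  (Boeing)
  w_2 = 0.439959·2.3741 + -0.034659·16.9746 = 0.4562  (Visa)
Σw_i=1.0000  μᵀw=0.1800
σ²=wᵀΣw=λ₁·μ_p+λ₂ = 0.439959·0.180 + -0.034659 = 0.044534 ≈ 0.0445


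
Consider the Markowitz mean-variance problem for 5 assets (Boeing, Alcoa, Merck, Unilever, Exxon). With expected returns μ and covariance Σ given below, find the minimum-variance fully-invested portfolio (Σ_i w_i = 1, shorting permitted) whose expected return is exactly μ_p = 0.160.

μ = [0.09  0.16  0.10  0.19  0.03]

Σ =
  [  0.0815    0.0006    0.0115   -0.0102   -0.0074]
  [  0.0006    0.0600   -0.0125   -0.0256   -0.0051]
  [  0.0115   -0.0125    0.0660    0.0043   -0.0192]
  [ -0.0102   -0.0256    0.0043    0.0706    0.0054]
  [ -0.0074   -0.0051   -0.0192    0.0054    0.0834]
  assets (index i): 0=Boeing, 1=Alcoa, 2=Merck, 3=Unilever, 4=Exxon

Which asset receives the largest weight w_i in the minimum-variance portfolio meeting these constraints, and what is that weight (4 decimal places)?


Alcoa (0.4118)

g=Σ⁻¹μ = [1.4114  5.1471  2.2452  4.5466  1.0222]
h=Σ⁻¹𝟙 = [13.6907  33.8394  23.0126  25.5641  18.9171]
a=μᵀg=2.069587  b=𝟙ᵀg=14.372416  c=𝟙ᵀh=115.023896  D=ac−b²=31.485631
λ₁=(c·0.160−b)/D = (115.023896·0.160−14.372416)/31.485631 = 0.128040
λ₂=(a−b·0.160)/D = (2.069587−14.372416·0.160)/31.485631 = -0.007305
w* = 0.128040·g + -0.007305·h:
  w_0 = 0.128040·1.4114 + -0.007305·13.6907 = 0.0807  (Boeing)
  w_1 = 0.128040·5.1471 + -0.007305·33.8394 = 0.4118  (Alcoa)
  w_2 = 0.128040·2.2452 + -0.007305·23.0126 = 0.1194  (Merck)
  w_3 = 0.128040·4.5466 + -0.007305·25.5641 = 0.3954  (Unilever)
  w_4 = 0.128040·1.0222 + -0.007305·18.9171 = -0.0073  (Exxon)
Σw_i=1.0000  μᵀw=0.1600
σ²=wᵀΣw=λ₁·μ_p+λ₂ = 0.128040·0.160 + -0.007305 = 0.013181 ≈ 0.0132


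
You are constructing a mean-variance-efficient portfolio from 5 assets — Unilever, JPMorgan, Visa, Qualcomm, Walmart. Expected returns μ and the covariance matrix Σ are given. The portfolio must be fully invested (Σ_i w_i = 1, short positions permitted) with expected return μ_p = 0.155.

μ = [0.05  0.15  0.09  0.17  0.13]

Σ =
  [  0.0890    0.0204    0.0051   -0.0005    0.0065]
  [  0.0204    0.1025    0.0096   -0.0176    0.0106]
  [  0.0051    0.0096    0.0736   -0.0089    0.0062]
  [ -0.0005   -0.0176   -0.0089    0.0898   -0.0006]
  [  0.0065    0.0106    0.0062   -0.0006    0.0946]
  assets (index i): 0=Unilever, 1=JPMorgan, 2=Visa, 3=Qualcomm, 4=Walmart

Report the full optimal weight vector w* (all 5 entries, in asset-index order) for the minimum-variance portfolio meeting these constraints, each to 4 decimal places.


-0.0900  0.3189  0.1481  0.4335  0.1895

p=Σ⁻¹μ = [0.0515  1.6264  1.1951  2.3381  1.1249]
q=Σ⁻¹𝟙 = [8.0132  8.5271  12.9355  14.1892  8.3070]
a=μᵀp=0.897807  b=𝟙ᵀp=6.335997  c=𝟙ᵀq=51.972023  D=ac−b²=6.515968
λ₁=(c·0.155−b)/D = (51.972023·0.155−6.335997)/6.515968 = 0.263916
λ₂=(a−b·0.155)/D = (0.897807−6.335997·0.155)/6.515968 = -0.012933
w* = 0.263916·p + -0.012933·q:
  w_0 = 0.263916·0.0515 + -0.012933·8.0132 = -0.0900  (Unilever)
  w_1 = 0.263916·1.6264 + -0.012933·8.5271 = 0.3189  (JPMorgan)
  w_2 = 0.263916·1.1951 + -0.012933·12.9355 = 0.1481  (Visa)
  w_3 = 0.263916·2.3381 + -0.012933·14.1892 = 0.4335  (Qualcomm)
  w_4 = 0.263916·1.1249 + -0.012933·8.3070 = 0.1895  (Walmart)
Σw_i=1.0000  μᵀw=0.1550
σ²=wᵀΣw=λ₁·μ_p+λ₂ = 0.263916·0.155 + -0.012933 = 0.027974 ≈ 0.0280


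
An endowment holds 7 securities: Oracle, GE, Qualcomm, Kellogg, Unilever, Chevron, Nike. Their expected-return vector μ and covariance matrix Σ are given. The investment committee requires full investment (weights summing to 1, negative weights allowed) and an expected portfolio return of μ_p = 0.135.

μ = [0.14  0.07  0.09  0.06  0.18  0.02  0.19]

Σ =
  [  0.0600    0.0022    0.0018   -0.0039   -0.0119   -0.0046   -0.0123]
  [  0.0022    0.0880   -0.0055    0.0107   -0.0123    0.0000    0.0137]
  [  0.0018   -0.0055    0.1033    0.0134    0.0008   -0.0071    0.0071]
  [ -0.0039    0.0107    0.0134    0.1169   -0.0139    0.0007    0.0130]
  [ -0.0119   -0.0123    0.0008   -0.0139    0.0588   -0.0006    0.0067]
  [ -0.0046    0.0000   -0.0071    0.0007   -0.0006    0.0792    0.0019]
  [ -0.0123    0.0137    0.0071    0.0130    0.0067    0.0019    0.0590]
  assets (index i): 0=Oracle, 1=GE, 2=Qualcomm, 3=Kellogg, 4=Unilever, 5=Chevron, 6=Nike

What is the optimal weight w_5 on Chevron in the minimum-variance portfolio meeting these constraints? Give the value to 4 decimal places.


x=Σ⁻¹μ = [3.7660  0.6859  0.5471  0.5985  3.7401  0.4664  3.2087]
y=Σ⁻¹𝟙 = [25.3823  11.6610  8.6241  8.7808  25.1838  14.6694  13.2282]
a=μᵀx=1.952597  b=𝟙ᵀx=13.012642  c=𝟙ᵀy=107.529703  D=ac−b²=40.633270
λ₁=(c·0.135−b)/D = (107.529703·0.135−13.012642)/40.633270 = 0.037011
λ₂=(a−b·0.135)/D = (1.952597−13.012642·0.135)/40.633270 = 0.004821
w* = 0.037011·x + 0.004821·y:
  w_0 = 0.037011·3.7660 + 0.004821·25.3823 = 0.2617  (Oracle)
  w_1 = 0.037011·0.6859 + 0.004821·11.6610 = 0.0816  (GE)
  w_2 = 0.037011·0.5471 + 0.004821·8.6241 = 0.0618  (Qualcomm)
  w_3 = 0.037011·0.5985 + 0.004821·8.7808 = 0.0645  (Kellogg)
  w_4 = 0.037011·3.7401 + 0.004821·25.1838 = 0.2598  (Unilever)
  w_5 = 0.037011·0.4664 + 0.004821·14.6694 = 0.0880  (Chevron)
  w_6 = 0.037011·3.2087 + 0.004821·13.2282 = 0.1825  (Nike)
Σw_i=1.0000  μᵀw=0.1350
σ²=wᵀΣw=λ₁·μ_p+λ₂ = 0.037011·0.135 + 0.004821 = 0.009817 ≈ 0.0098

0.0880


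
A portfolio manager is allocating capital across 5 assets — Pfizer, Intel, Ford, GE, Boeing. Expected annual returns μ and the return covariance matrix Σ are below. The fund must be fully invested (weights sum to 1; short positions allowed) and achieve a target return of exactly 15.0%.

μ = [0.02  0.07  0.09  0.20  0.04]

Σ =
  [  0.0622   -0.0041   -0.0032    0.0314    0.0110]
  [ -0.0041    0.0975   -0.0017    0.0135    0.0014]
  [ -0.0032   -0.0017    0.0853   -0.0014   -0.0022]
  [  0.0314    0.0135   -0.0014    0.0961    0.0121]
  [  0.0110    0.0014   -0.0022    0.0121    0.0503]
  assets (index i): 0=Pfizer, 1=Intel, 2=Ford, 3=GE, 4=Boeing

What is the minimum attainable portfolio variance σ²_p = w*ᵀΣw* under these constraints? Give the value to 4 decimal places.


g=Σ⁻¹μ = [-0.8167  0.3841  1.0812  2.2508  0.4690]
h=Σ⁻¹𝟙 = [13.0933  10.4110  12.8962  2.7594  16.6279]
a=μᵀg=0.576767  b=𝟙ᵀg=3.368289  c=𝟙ᵀh=55.787709  D=ac−b²=20.831131
λ₁=(c·0.150−b)/D = (55.787709·0.150−3.368289)/20.831131 = 0.240019
λ₂=(a−b·0.150)/D = (0.576767−3.368289·0.150)/20.831131 = 0.003433
w* = 0.240019·g + 0.003433·h:
  w_0 = 0.240019·-0.8167 + 0.003433·13.0933 = -0.1511  (Pfizer)
  w_1 = 0.240019·0.3841 + 0.003433·10.4110 = 0.1279  (Intel)
  w_2 = 0.240019·1.0812 + 0.003433·12.8962 = 0.3038  (Ford)
  w_3 = 0.240019·2.2508 + 0.003433·2.7594 = 0.5497  (GE)
  w_4 = 0.240019·0.4690 + 0.003433·16.6279 = 0.1697  (Boeing)
Σw_i=1.0000  μᵀw=0.1500
σ²=wᵀΣw=λ₁·μ_p+λ₂ = 0.240019·0.150 + 0.003433 = 0.039436 ≈ 0.0394

0.0394


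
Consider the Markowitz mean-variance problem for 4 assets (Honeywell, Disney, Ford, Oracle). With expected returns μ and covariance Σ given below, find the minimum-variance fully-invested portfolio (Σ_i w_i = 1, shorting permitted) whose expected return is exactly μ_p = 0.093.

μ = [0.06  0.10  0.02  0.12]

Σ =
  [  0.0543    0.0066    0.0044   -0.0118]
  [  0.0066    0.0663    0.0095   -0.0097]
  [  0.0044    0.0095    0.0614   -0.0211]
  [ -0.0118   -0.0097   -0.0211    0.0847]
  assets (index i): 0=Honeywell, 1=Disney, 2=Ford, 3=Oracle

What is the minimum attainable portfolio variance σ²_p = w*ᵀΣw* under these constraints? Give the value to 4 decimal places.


g=Σ⁻¹μ = [1.2822  1.5702  0.6572  1.9389]
h=Σ⁻¹𝟙 = [19.7523  13.3274  20.0532  21.0800]
a=μᵀg=0.479766  b=𝟙ᵀg=5.448539  c=𝟙ᵀh=74.212878  D=ac−b²=5.918251
λ₁=(c·0.093−b)/D = (74.212878·0.093−5.448539)/5.918251 = 0.245555
λ₂=(a−b·0.093)/D = (0.479766−5.448539·0.093)/5.918251 = -0.004553
w* = 0.245555·g + -0.004553·h:
  w_0 = 0.245555·1.2822 + -0.004553·19.7523 = 0.2249  (Honeywell)
  w_1 = 0.245555·1.5702 + -0.004553·13.3274 = 0.3249  (Disney)
  w_2 = 0.245555·0.6572 + -0.004553·20.0532 = 0.0701  (Ford)
  w_3 = 0.245555·1.9389 + -0.004553·21.0800 = 0.3801  (Oracle)
Σw_i=1.0000  μᵀw=0.0930
σ²=wᵀΣw=λ₁·μ_p+λ₂ = 0.245555·0.093 + -0.004553 = 0.018283 ≈ 0.0183

0.0183


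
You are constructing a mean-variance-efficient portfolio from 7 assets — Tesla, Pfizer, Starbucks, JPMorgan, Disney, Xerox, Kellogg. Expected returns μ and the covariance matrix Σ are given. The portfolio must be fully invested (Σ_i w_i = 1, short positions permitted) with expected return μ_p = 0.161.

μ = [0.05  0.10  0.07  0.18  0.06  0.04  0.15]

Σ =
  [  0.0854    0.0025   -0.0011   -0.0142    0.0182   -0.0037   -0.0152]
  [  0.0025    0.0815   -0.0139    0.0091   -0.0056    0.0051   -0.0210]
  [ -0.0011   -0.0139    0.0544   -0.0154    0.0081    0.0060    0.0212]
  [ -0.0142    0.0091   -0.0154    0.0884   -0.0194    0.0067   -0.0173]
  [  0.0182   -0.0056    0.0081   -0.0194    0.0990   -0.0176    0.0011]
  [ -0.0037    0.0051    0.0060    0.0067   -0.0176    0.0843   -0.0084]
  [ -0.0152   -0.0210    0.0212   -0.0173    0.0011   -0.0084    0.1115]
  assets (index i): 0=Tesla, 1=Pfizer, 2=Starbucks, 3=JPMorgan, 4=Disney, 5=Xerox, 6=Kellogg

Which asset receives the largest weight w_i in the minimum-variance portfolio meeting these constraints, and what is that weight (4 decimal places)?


u=Σ⁻¹μ = [1.2075  1.6894  1.5835  2.9033  0.9833  0.4869  2.0045]
v=Σ⁻¹𝟙 = [15.2290  16.7163  19.7830  20.1195  12.6486  12.5857  14.3767]
a=μᵀu=1.241888  b=𝟙ᵀu=10.858252  c=𝟙ᵀv=111.458835  D=ac−b²=20.517761
λ₁=(c·0.161−b)/D = (111.458835·0.161−10.858252)/20.517761 = 0.345390
λ₂=(a−b·0.161)/D = (1.241888−10.858252·0.161)/20.517761 = -0.024676
w* = 0.345390·u + -0.024676·v:
  w_0 = 0.345390·1.2075 + -0.024676·15.2290 = 0.0413  (Tesla)
  w_1 = 0.345390·1.6894 + -0.024676·16.7163 = 0.1710  (Pfizer)
  w_2 = 0.345390·1.5835 + -0.024676·19.7830 = 0.0588  (Starbucks)
  w_3 = 0.345390·2.9033 + -0.024676·20.1195 = 0.5063  (JPMorgan)
  w_4 = 0.345390·0.9833 + -0.024676·12.6486 = 0.0275  (Disney)
  w_5 = 0.345390·0.4869 + -0.024676·12.5857 = -0.1424  (Xerox)
  w_6 = 0.345390·2.0045 + -0.024676·14.3767 = 0.3376  (Kellogg)
Σw_i=1.0000  μᵀw=0.1610
σ²=wᵀΣw=λ₁·μ_p+λ₂ = 0.345390·0.161 + -0.024676 = 0.030932 ≈ 0.0309

JPMorgan (0.5063)


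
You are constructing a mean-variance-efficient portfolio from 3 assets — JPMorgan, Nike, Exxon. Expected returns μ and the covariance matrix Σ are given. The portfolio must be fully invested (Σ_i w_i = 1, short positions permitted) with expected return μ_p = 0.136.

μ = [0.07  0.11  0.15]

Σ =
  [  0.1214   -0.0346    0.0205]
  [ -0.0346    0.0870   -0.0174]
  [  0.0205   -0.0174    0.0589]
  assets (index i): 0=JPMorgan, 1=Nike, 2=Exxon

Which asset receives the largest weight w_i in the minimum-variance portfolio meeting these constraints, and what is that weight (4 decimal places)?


Exxon (0.6563)

x=Σ⁻¹μ = [0.6864  2.1244  2.9354]
y=Σ⁻¹𝟙 = [10.5803  19.5141  19.0602]
a=μᵀx=0.722042  b=𝟙ᵀx=5.746214  c=𝟙ᵀy=49.154705  D=ac−b²=2.472800
λ₁=(c·0.136−b)/D = (49.154705·0.136−5.746214)/2.472800 = 0.379661
λ₂=(a−b·0.136)/D = (0.722042−5.746214·0.136)/2.472800 = -0.024039
w* = 0.379661·x + -0.024039·y:
  w_0 = 0.379661·0.6864 + -0.024039·10.5803 = 0.0063  (JPMorgan)
  w_1 = 0.379661·2.1244 + -0.024039·19.5141 = 0.3375  (Nike)
  w_2 = 0.379661·2.9354 + -0.024039·19.0602 = 0.6563  (Exxon)
Σw_i=1.0000  μᵀw=0.1360
σ²=wᵀΣw=λ₁·μ_p+λ₂ = 0.379661·0.136 + -0.024039 = 0.027595 ≈ 0.0276


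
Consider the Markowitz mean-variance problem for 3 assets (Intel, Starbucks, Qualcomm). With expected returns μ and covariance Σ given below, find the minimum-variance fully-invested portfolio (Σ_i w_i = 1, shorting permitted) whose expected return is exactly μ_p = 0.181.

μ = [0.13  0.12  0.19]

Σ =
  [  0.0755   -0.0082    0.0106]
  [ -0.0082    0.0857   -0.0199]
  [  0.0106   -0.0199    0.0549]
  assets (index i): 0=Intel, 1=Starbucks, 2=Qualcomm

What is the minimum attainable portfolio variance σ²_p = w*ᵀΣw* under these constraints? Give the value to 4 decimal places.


0.0383

x=Σ⁻¹μ = [1.4178  2.4851  4.0879]
y=Σ⁻¹𝟙 = [12.0551  18.0287  22.4223]
a=μᵀx=1.259232  b=𝟙ᵀx=7.990844  c=𝟙ᵀy=52.506078  D=ac−b²=2.263726
λ₁=(c·0.181−b)/D = (52.506078·0.181−7.990844)/2.263726 = 0.668259
λ₂=(a−b·0.181)/D = (1.259232−7.990844·0.181)/2.263726 = -0.082656
w* = 0.668259·x + -0.082656·y:
  w_0 = 0.668259·1.4178 + -0.082656·12.0551 = -0.0489  (Intel)
  w_1 = 0.668259·2.4851 + -0.082656·18.0287 = 0.1705  (Starbucks)
  w_2 = 0.668259·4.0879 + -0.082656·22.4223 = 0.8784  (Qualcomm)
Σw_i=1.0000  μᵀw=0.1810
σ²=wᵀΣw=λ₁·μ_p+λ₂ = 0.668259·0.181 + -0.082656 = 0.038299 ≈ 0.0383


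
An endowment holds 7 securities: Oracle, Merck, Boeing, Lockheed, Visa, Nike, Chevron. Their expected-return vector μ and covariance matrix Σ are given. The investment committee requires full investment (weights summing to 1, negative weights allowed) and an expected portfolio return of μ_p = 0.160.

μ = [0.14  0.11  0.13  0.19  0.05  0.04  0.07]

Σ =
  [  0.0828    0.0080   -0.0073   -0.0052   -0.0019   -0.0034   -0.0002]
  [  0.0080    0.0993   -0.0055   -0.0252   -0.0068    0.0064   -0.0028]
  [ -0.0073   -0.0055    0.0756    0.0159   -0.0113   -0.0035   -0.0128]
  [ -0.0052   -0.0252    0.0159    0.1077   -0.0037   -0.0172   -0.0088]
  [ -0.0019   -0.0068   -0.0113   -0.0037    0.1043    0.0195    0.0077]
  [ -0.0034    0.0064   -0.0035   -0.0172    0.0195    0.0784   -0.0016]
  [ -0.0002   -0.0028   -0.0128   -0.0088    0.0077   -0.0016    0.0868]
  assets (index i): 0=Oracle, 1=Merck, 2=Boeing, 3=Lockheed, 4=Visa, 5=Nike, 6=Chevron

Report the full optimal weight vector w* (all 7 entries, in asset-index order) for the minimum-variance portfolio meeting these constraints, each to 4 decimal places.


0.2829  0.2030  0.1992  0.3916  -0.0353  -0.0808  0.0393

u=Σ⁻¹μ = [1.8954  1.6516  1.9162  2.2340  0.6416  0.9009  1.3328]
v=Σ⁻¹𝟙 = [14.0101  13.7289  17.1969  14.4815  9.3238  14.1826  15.4343]
a=μᵀu=1.282021  b=𝟙ᵀu=10.572565  c=𝟙ᵀv=98.358153  D=ac−b²=14.318067
λ₁=(c·0.160−b)/D = (98.358153·0.160−10.572565)/14.318067 = 0.360715
λ₂=(a−b·0.160)/D = (1.282021−10.572565·0.160)/14.318067 = -0.028606
w* = 0.360715·u + -0.028606·v:
  w_0 = 0.360715·1.8954 + -0.028606·14.0101 = 0.2829  (Oracle)
  w_1 = 0.360715·1.6516 + -0.028606·13.7289 = 0.2030  (Merck)
  w_2 = 0.360715·1.9162 + -0.028606·17.1969 = 0.1992  (Boeing)
  w_3 = 0.360715·2.2340 + -0.028606·14.4815 = 0.3916  (Lockheed)
  w_4 = 0.360715·0.6416 + -0.028606·9.3238 = -0.0353  (Visa)
  w_5 = 0.360715·0.9009 + -0.028606·14.1826 = -0.0808  (Nike)
  w_6 = 0.360715·1.3328 + -0.028606·15.4343 = 0.0393  (Chevron)
Σw_i=1.0000  μᵀw=0.1600
σ²=wᵀΣw=λ₁·μ_p+λ₂ = 0.360715·0.160 + -0.028606 = 0.029108 ≈ 0.0291


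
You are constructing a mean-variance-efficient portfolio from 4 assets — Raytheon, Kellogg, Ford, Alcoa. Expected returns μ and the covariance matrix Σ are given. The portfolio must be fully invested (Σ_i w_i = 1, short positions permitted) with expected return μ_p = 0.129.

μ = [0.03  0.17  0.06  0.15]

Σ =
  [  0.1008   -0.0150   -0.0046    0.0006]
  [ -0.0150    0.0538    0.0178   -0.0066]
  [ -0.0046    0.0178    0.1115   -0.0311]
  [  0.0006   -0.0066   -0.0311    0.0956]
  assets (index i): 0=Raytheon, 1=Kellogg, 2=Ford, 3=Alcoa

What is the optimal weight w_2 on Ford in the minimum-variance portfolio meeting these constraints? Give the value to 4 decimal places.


0.1188

g=Σ⁻¹μ = [0.8244  3.4427  0.5774  1.9894]
h=Σ⁻¹𝟙 = [13.3917  20.7280  10.4539  15.2080]
a=μᵀg=0.943048  b=𝟙ᵀg=6.833957  c=𝟙ᵀh=59.781693  D=ac−b²=9.674047
λ₁=(c·0.129−b)/D = (59.781693·0.129−6.833957)/9.674047 = 0.090746
λ₂=(a−b·0.129)/D = (0.943048−6.833957·0.129)/9.674047 = 0.006354
w* = 0.090746·g + 0.006354·h:
  w_0 = 0.090746·0.8244 + 0.006354·13.3917 = 0.1599  (Raytheon)
  w_1 = 0.090746·3.4427 + 0.006354·20.7280 = 0.4441  (Kellogg)
  w_2 = 0.090746·0.5774 + 0.006354·10.4539 = 0.1188  (Ford)
  w_3 = 0.090746·1.9894 + 0.006354·15.2080 = 0.2772  (Alcoa)
Σw_i=1.0000  μᵀw=0.1290
σ²=wᵀΣw=λ₁·μ_p+λ₂ = 0.090746·0.129 + 0.006354 = 0.018060 ≈ 0.0181


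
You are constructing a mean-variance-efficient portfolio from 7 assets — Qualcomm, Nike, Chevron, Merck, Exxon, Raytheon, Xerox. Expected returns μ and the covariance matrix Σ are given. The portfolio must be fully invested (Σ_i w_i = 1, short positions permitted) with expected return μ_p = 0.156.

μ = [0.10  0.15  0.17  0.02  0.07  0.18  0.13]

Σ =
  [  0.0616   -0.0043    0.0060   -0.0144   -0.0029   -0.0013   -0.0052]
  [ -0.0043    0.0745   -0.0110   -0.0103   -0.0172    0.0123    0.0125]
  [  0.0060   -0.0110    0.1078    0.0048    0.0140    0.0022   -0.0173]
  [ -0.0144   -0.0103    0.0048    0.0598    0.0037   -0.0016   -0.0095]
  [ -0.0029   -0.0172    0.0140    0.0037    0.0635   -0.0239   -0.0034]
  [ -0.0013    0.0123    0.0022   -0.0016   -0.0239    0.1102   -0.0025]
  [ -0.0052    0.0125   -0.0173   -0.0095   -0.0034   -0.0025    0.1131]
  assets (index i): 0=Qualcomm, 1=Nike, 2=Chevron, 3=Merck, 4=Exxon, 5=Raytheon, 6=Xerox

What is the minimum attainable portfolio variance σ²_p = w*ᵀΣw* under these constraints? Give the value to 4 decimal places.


0.0200

g=Σ⁻¹μ = [2.2233  2.5219  1.5500  1.3180  2.2557  1.8880  1.4303]
h=Σ⁻¹𝟙 = [25.7315  21.2942  7.2448  26.7174  25.0580  12.9527  12.0633]
a=μᵀg=1.574134  b=𝟙ᵀg=13.187016  c=𝟙ᵀh=131.061884  D=ac−b²=32.411546
λ₁=(c·0.156−b)/D = (131.061884·0.156−13.187016)/32.411546 = 0.223952
λ₂=(a−b·0.156)/D = (1.574134−13.187016·0.156)/32.411546 = -0.014903
w* = 0.223952·g + -0.014903·h:
  w_0 = 0.223952·2.2233 + -0.014903·25.7315 = 0.1144  (Qualcomm)
  w_1 = 0.223952·2.5219 + -0.014903·21.2942 = 0.2474  (Nike)
  w_2 = 0.223952·1.5500 + -0.014903·7.2448 = 0.2391  (Chevron)
  w_3 = 0.223952·1.3180 + -0.014903·26.7174 = -0.1030  (Merck)
  w_4 = 0.223952·2.2557 + -0.014903·25.0580 = 0.1317  (Exxon)
  w_5 = 0.223952·1.8880 + -0.014903·12.9527 = 0.2298  (Raytheon)
  w_6 = 0.223952·1.4303 + -0.014903·12.0633 = 0.1405  (Xerox)
Σw_i=1.0000  μᵀw=0.1560
σ²=wᵀΣw=λ₁·μ_p+λ₂ = 0.223952·0.156 + -0.014903 = 0.020033 ≈ 0.0200


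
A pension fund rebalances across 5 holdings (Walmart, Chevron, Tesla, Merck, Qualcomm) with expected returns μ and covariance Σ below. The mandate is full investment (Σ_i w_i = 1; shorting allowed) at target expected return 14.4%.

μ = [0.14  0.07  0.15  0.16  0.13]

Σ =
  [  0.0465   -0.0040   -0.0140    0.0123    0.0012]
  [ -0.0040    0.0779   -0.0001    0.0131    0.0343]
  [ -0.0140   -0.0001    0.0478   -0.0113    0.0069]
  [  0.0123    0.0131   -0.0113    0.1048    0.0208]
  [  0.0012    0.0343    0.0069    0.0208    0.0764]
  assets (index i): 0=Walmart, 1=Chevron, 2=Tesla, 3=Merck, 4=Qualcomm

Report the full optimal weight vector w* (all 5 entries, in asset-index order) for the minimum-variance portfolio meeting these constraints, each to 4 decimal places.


0.3644  0.0312  0.4174  0.1293  0.0577

g=Σ⁻¹μ = [4.0688  0.6342  4.5672  1.3486  0.5733]
h=Σ⁻¹𝟙 = [29.8976  12.1340  31.1146  7.4057  2.3455]
a=μᵀg=1.589406  b=𝟙ᵀg=11.192054  c=𝟙ᵀh=82.897336  D=ac−b²=6.495465
λ₁=(c·0.144−b)/D = (82.897336·0.144−11.192054)/6.495465 = 0.114720
λ₂=(a−b·0.144)/D = (1.589406−11.192054·0.144)/6.495465 = -0.003425
w* = 0.114720·g + -0.003425·h:
  w_0 = 0.114720·4.0688 + -0.003425·29.8976 = 0.3644  (Walmart)
  w_1 = 0.114720·0.6342 + -0.003425·12.1340 = 0.0312  (Chevron)
  w_2 = 0.114720·4.5672 + -0.003425·31.1146 = 0.4174  (Tesla)
  w_3 = 0.114720·1.3486 + -0.003425·7.4057 = 0.1293  (Merck)
  w_4 = 0.114720·0.5733 + -0.003425·2.3455 = 0.0577  (Qualcomm)
Σw_i=1.0000  μᵀw=0.1440
σ²=wᵀΣw=λ₁·μ_p+λ₂ = 0.114720·0.144 + -0.003425 = 0.013094 ≈ 0.0131


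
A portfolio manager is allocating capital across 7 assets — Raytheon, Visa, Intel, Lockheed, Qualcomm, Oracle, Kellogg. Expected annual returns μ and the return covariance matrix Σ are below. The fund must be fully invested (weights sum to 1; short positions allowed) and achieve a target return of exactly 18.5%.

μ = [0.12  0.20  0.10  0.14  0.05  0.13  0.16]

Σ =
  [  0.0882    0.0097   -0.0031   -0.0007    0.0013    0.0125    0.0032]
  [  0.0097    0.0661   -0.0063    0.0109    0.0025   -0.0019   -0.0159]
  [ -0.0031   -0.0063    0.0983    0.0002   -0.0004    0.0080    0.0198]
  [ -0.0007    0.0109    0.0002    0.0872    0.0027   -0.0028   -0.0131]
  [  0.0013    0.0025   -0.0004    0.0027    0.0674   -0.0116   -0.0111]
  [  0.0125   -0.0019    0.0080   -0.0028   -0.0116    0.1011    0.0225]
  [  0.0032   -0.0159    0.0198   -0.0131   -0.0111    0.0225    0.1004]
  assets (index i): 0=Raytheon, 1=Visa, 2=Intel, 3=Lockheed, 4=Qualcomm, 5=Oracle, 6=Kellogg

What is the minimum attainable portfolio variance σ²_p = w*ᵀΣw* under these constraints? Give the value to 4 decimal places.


0.0282

u=Σ⁻¹μ = [0.8318  3.2034  0.7675  1.5122  1.0395  0.8906  2.0357]
v=Σ⁻¹𝟙 = [8.1960  15.3642  8.3859  11.1284  17.0837  8.0999  12.0038]
a=μᵀu=1.522422  b=𝟙ᵀu=10.280704  c=𝟙ᵀv=80.261907  D=ac−b²=16.499645
λ₁=(c·0.185−b)/D = (80.261907·0.185−10.280704)/16.499645 = 0.276839
λ₂=(a−b·0.185)/D = (1.522422−10.280704·0.185)/16.499645 = -0.023001
w* = 0.276839·u + -0.023001·v:
  w_0 = 0.276839·0.8318 + -0.023001·8.1960 = 0.0418  (Raytheon)
  w_1 = 0.276839·3.2034 + -0.023001·15.3642 = 0.5334  (Visa)
  w_2 = 0.276839·0.7675 + -0.023001·8.3859 = 0.0196  (Intel)
  w_3 = 0.276839·1.5122 + -0.023001·11.1284 = 0.1627  (Lockheed)
  w_4 = 0.276839·1.0395 + -0.023001·17.0837 = -0.1052  (Qualcomm)
  w_5 = 0.276839·0.8906 + -0.023001·8.0999 = 0.0602  (Oracle)
  w_6 = 0.276839·2.0357 + -0.023001·12.0038 = 0.2875  (Kellogg)
Σw_i=1.0000  μᵀw=0.1850
σ²=wᵀΣw=λ₁·μ_p+λ₂ = 0.276839·0.185 + -0.023001 = 0.028214 ≈ 0.0282


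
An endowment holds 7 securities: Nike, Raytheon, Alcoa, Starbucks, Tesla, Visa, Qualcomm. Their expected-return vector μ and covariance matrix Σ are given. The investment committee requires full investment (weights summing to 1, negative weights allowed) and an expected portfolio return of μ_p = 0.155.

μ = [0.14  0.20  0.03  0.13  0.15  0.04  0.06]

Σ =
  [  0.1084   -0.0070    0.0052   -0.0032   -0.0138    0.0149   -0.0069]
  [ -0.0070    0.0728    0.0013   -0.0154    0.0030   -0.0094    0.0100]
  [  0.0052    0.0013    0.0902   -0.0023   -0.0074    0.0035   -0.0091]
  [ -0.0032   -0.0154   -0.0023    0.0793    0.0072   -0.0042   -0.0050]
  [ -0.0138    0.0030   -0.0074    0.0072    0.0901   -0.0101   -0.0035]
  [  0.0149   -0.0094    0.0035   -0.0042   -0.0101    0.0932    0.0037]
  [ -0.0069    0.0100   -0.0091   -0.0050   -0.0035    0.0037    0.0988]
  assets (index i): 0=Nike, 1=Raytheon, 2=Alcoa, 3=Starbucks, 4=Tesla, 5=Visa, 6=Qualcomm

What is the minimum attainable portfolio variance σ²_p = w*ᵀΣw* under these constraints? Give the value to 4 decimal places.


g=Σ⁻¹μ = [1.7139  3.3313  0.4190  2.2826  1.7747  0.7476  0.5788]
h=Σ⁻¹𝟙 = [11.0565  17.6278  12.4028  16.9416  13.6565  12.0753  11.1407]
a=μᵀg=1.546353  b=𝟙ᵀg=10.847883  c=𝟙ᵀh=94.901127  D=ac−b²=29.074050
λ₁=(c·0.155−b)/D = (94.901127·0.155−10.847883)/29.074050 = 0.132826
λ₂=(a−b·0.155)/D = (1.546353−10.847883·0.155)/29.074050 = -0.004646
w* = 0.132826·g + -0.004646·h:
  w_0 = 0.132826·1.7139 + -0.004646·11.0565 = 0.1763  (Nike)
  w_1 = 0.132826·3.3313 + -0.004646·17.6278 = 0.3606  (Raytheon)
  w_2 = 0.132826·0.4190 + -0.004646·12.4028 = -0.0020  (Alcoa)
  w_3 = 0.132826·2.2826 + -0.004646·16.9416 = 0.2245  (Starbucks)
  w_4 = 0.132826·1.7747 + -0.004646·13.6565 = 0.1723  (Tesla)
  w_5 = 0.132826·0.7476 + -0.004646·12.0753 = 0.0432  (Visa)
  w_6 = 0.132826·0.5788 + -0.004646·11.1407 = 0.0251  (Qualcomm)
Σw_i=1.0000  μᵀw=0.1550
σ²=wᵀΣw=λ₁·μ_p+λ₂ = 0.132826·0.155 + -0.004646 = 0.015942 ≈ 0.0159

0.0159


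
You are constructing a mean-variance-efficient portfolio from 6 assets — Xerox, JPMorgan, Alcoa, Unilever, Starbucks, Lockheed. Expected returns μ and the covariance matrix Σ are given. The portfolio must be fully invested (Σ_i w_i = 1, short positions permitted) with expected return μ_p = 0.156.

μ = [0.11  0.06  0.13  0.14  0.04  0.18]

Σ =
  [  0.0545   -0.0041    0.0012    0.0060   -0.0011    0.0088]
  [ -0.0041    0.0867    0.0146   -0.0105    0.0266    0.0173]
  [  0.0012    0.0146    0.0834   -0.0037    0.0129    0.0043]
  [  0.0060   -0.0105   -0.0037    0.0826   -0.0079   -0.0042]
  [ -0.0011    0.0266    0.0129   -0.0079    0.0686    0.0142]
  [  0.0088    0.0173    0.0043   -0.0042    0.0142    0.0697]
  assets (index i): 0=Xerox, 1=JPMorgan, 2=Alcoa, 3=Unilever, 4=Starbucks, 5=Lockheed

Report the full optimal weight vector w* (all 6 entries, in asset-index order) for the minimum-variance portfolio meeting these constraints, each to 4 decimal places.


x=Σ⁻¹μ = [1.4255  0.2789  1.4566  1.8068  -0.0574  2.3640]
y=Σ⁻¹𝟙 = [16.0164  7.6459  9.0433  13.7129  9.9538  8.6678]
a=μᵀx=1.039064  b=𝟙ᵀx=7.274343  c=𝟙ᵀy=65.039991  D=ac−b²=14.664679
λ₁=(c·0.156−b)/D = (65.039991·0.156−7.274343)/14.664679 = 0.195838
λ₂=(a−b·0.156)/D = (1.039064−7.274343·0.156)/14.664679 = -0.006528
w* = 0.195838·x + -0.006528·y:
  w_0 = 0.195838·1.4255 + -0.006528·16.0164 = 0.1746  (Xerox)
  w_1 = 0.195838·0.2789 + -0.006528·7.6459 = 0.0047  (JPMorgan)
  w_2 = 0.195838·1.4566 + -0.006528·9.0433 = 0.2262  (Alcoa)
  w_3 = 0.195838·1.8068 + -0.006528·13.7129 = 0.2643  (Unilever)
  w_4 = 0.195838·-0.0574 + -0.006528·9.9538 = -0.0762  (Starbucks)
  w_5 = 0.195838·2.3640 + -0.006528·8.6678 = 0.4064  (Lockheed)
Σw_i=1.0000  μᵀw=0.1560
σ²=wᵀΣw=λ₁·μ_p+λ₂ = 0.195838·0.156 + -0.006528 = 0.024023 ≈ 0.0240

0.1746  0.0047  0.2262  0.2643  -0.0762  0.4064


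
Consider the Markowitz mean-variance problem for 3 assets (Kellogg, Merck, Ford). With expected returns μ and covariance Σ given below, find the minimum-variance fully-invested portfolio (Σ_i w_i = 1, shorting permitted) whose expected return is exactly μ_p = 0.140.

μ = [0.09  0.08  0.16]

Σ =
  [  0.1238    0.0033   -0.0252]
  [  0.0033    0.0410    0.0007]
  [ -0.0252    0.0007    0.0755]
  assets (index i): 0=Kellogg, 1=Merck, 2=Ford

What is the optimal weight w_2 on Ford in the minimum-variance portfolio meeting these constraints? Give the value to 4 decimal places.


0.7225

u=Σ⁻¹μ = [1.1873  1.8130  2.4987]
v=Σ⁻¹𝟙 = [10.8475  23.2329  16.6502]
a=μᵀu=0.651682  b=𝟙ᵀu=5.498942  c=𝟙ᵀv=50.730602  D=ac−b²=2.821861
λ₁=(c·0.140−b)/D = (50.730602·0.140−5.498942)/2.821861 = 0.568186
λ₂=(a−b·0.140)/D = (0.651682−5.498942·0.140)/2.821861 = -0.041877
w* = 0.568186·u + -0.041877·v:
  w_0 = 0.568186·1.1873 + -0.041877·10.8475 = 0.2203  (Kellogg)
  w_1 = 0.568186·1.8130 + -0.041877·23.2329 = 0.0572  (Merck)
  w_2 = 0.568186·2.4987 + -0.041877·16.6502 = 0.7225  (Ford)
Σw_i=1.0000  μᵀw=0.1400
σ²=wᵀΣw=λ₁·μ_p+λ₂ = 0.568186·0.140 + -0.041877 = 0.037670 ≈ 0.0377


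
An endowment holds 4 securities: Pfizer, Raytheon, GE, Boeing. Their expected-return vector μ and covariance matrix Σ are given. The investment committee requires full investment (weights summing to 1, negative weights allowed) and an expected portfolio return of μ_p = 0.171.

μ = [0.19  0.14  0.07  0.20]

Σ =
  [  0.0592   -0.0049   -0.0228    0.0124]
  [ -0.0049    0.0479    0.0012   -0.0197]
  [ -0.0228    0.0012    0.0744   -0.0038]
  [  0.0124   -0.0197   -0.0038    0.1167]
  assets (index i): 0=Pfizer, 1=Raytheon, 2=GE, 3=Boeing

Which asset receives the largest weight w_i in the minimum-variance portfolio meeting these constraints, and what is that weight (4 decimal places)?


g=Σ⁻¹μ = [3.9643  4.1204  2.1945  2.0596]
h=Σ⁻¹𝟙 = [24.9899  27.5290  21.2298  11.2521]
a=μᵀg=1.895589  b=𝟙ᵀg=12.338659  c=𝟙ᵀh=85.000848  D=ac−b²=8.884146
λ₁=(c·0.171−b)/D = (85.000848·0.171−12.338659)/8.884146 = 0.247237
λ₂=(a−b·0.171)/D = (1.895589−12.338659·0.171)/8.884146 = -0.024124
w* = 0.247237·g + -0.024124·h:
  w_0 = 0.247237·3.9643 + -0.024124·24.9899 = 0.3773  (Pfizer)
  w_1 = 0.247237·4.1204 + -0.024124·27.5290 = 0.3546  (Raytheon)
  w_2 = 0.247237·2.1945 + -0.024124·21.2298 = 0.0304  (GE)
  w_3 = 0.247237·2.0596 + -0.024124·11.2521 = 0.2378  (Boeing)
Σw_i=1.0000  μᵀw=0.1710
σ²=wᵀΣw=λ₁·μ_p+λ₂ = 0.247237·0.171 + -0.024124 = 0.018153 ≈ 0.0182

Pfizer (0.3773)


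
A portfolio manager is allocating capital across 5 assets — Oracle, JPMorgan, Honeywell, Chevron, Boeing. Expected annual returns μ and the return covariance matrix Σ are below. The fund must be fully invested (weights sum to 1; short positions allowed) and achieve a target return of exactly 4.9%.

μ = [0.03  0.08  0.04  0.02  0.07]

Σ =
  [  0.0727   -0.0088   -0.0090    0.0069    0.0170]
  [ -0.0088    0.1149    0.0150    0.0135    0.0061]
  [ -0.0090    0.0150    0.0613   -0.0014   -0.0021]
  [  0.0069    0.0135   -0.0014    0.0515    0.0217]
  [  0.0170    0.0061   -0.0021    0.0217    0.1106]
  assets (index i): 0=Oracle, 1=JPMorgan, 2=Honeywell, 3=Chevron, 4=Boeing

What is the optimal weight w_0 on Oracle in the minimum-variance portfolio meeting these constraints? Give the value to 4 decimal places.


0.2263

g=Σ⁻¹μ = [0.4366  0.6308  0.5800  -0.0525  0.5523]
h=Σ⁻¹𝟙 = [14.2600  5.5516  17.5234  14.8591  3.9609]
a=μᵀg=0.124378  b=𝟙ᵀg=2.147308  c=𝟙ᵀh=56.154967  D=ac−b²=2.373487
λ₁=(c·0.049−b)/D = (56.154967·0.049−2.147308)/2.373487 = 0.254598
λ₂=(a−b·0.049)/D = (0.124378−2.147308·0.049)/2.373487 = 0.008072
w* = 0.254598·g + 0.008072·h:
  w_0 = 0.254598·0.4366 + 0.008072·14.2600 = 0.2263  (Oracle)
  w_1 = 0.254598·0.6308 + 0.008072·5.5516 = 0.2054  (JPMorgan)
  w_2 = 0.254598·0.5800 + 0.008072·17.5234 = 0.2891  (Honeywell)
  w_3 = 0.254598·-0.0525 + 0.008072·14.8591 = 0.1066  (Chevron)
  w_4 = 0.254598·0.5523 + 0.008072·3.9609 = 0.1726  (Boeing)
Σw_i=1.0000  μᵀw=0.0490
σ²=wᵀΣw=λ₁·μ_p+λ₂ = 0.254598·0.049 + 0.008072 = 0.020548 ≈ 0.0205


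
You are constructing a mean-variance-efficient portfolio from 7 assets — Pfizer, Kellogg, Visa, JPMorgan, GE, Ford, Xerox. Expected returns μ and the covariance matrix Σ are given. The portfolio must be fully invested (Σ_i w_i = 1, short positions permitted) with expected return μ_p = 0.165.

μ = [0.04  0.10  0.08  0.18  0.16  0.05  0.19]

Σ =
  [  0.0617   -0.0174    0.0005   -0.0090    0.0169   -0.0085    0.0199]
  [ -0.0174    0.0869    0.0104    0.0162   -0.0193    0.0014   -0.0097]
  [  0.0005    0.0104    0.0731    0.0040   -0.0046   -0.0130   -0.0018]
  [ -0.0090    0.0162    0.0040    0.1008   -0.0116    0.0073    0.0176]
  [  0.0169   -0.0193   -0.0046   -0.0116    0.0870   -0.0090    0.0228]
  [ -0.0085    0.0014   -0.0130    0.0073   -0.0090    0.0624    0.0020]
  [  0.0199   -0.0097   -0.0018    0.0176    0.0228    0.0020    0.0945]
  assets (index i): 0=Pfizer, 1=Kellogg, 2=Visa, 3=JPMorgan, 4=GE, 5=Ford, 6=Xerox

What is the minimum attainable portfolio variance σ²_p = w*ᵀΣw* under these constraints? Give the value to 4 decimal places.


0.0264

p=Σ⁻¹μ = [0.4221  1.4107  1.1810  1.4861  2.1164  1.1636  1.2770]
q=Σ⁻¹𝟙 = [19.8138  15.2237  15.9675  8.1580  14.5881  22.7710  2.7554]
a=μᵀp=1.159363  b=𝟙ᵀp=9.056930  c=𝟙ᵀq=99.277458  D=ac−b²=33.070662
λ₁=(c·0.165−b)/D = (99.277458·0.165−9.056930)/33.070662 = 0.221461
λ₂=(a−b·0.165)/D = (1.159363−9.056930·0.165)/33.070662 = -0.010131
w* = 0.221461·p + -0.010131·q:
  w_0 = 0.221461·0.4221 + -0.010131·19.8138 = -0.1073  (Pfizer)
  w_1 = 0.221461·1.4107 + -0.010131·15.2237 = 0.1582  (Kellogg)
  w_2 = 0.221461·1.1810 + -0.010131·15.9675 = 0.0998  (Visa)
  w_3 = 0.221461·1.4861 + -0.010131·8.1580 = 0.2465  (JPMorgan)
  w_4 = 0.221461·2.1164 + -0.010131·14.5881 = 0.3209  (GE)
  w_5 = 0.221461·1.1636 + -0.010131·22.7710 = 0.0270  (Ford)
  w_6 = 0.221461·1.2770 + -0.010131·2.7554 = 0.2549  (Xerox)
Σw_i=1.0000  μᵀw=0.1650
σ²=wᵀΣw=λ₁·μ_p+λ₂ = 0.221461·0.165 + -0.010131 = 0.026410 ≈ 0.0264


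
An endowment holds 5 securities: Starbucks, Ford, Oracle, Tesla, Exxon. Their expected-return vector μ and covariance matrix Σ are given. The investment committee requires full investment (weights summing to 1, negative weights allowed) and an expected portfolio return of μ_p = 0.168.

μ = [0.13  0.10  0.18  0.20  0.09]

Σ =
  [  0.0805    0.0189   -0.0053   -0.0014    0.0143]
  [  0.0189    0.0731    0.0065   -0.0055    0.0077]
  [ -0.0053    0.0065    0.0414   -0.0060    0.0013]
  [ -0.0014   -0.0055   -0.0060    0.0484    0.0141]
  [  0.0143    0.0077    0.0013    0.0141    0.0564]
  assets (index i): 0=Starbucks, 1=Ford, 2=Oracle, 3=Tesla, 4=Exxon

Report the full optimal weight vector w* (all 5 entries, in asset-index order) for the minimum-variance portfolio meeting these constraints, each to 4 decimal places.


g=Σ⁻¹μ = [1.9189  0.8285  5.2057  5.0390  -0.3836]
h=Σ⁻¹𝟙 = [11.1510  9.3744  27.2687  23.3439  7.1589]
a=μᵀg=2.242612  b=𝟙ᵀg=12.608504  c=𝟙ᵀh=78.296815  D=ac−b²=16.614983
λ₁=(c·0.168−b)/D = (78.296815·0.168−12.608504)/16.614983 = 0.032823
λ₂=(a−b·0.168)/D = (2.242612−12.608504·0.168)/16.614983 = 0.007486
w* = 0.032823·g + 0.007486·h:
  w_0 = 0.032823·1.9189 + 0.007486·11.1510 = 0.1465  (Starbucks)
  w_1 = 0.032823·0.8285 + 0.007486·9.3744 = 0.0974  (Ford)
  w_2 = 0.032823·5.2057 + 0.007486·27.2687 = 0.3750  (Oracle)
  w_3 = 0.032823·5.0390 + 0.007486·23.3439 = 0.3402  (Tesla)
  w_4 = 0.032823·-0.3836 + 0.007486·7.1589 = 0.0410  (Exxon)
Σw_i=1.0000  μᵀw=0.1680
σ²=wᵀΣw=λ₁·μ_p+λ₂ = 0.032823·0.168 + 0.007486 = 0.013001 ≈ 0.0130

0.1465  0.0974  0.3750  0.3402  0.0410


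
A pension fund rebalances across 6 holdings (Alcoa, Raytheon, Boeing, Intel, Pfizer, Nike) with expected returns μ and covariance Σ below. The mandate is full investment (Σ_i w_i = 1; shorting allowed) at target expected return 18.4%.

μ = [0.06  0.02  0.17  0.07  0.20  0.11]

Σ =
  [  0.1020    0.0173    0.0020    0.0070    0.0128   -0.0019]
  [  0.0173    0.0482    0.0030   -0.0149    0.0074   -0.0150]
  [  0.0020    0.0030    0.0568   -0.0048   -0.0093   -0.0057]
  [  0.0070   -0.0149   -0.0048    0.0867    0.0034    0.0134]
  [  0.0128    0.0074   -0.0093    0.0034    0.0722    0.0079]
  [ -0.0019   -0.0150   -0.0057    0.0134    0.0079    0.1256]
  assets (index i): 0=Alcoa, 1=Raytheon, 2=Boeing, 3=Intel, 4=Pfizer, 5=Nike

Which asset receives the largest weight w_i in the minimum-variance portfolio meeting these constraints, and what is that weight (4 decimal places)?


Boeing (0.4922)

g=Σ⁻¹μ = [0.0589  0.1834  3.6322  0.7929  3.0855  0.7848]
h=Σ⁻¹𝟙 = [3.0226  24.0731  20.3395  14.6235  11.7382  9.5071]
a=μᵀg=1.383595  b=𝟙ᵀg=8.537606  c=𝟙ᵀh=83.304010  D=ac−b²=42.368300
λ₁=(c·0.184−b)/D = (83.304010·0.184−8.537606)/42.368300 = 0.160269
λ₂=(a−b·0.184)/D = (1.383595−8.537606·0.184)/42.368300 = -0.004421
w* = 0.160269·g + -0.004421·h:
  w_0 = 0.160269·0.0589 + -0.004421·3.0226 = -0.0039  (Alcoa)
  w_1 = 0.160269·0.1834 + -0.004421·24.0731 = -0.0770  (Raytheon)
  w_2 = 0.160269·3.6322 + -0.004421·20.3395 = 0.4922  (Boeing)
  w_3 = 0.160269·0.7929 + -0.004421·14.6235 = 0.0624  (Intel)
  w_4 = 0.160269·3.0855 + -0.004421·11.7382 = 0.4426  (Pfizer)
  w_5 = 0.160269·0.7848 + -0.004421·9.5071 = 0.0837  (Nike)
Σw_i=1.0000  μᵀw=0.1840
σ²=wᵀΣw=λ₁·μ_p+λ₂ = 0.160269·0.184 + -0.004421 = 0.025068 ≈ 0.0251
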